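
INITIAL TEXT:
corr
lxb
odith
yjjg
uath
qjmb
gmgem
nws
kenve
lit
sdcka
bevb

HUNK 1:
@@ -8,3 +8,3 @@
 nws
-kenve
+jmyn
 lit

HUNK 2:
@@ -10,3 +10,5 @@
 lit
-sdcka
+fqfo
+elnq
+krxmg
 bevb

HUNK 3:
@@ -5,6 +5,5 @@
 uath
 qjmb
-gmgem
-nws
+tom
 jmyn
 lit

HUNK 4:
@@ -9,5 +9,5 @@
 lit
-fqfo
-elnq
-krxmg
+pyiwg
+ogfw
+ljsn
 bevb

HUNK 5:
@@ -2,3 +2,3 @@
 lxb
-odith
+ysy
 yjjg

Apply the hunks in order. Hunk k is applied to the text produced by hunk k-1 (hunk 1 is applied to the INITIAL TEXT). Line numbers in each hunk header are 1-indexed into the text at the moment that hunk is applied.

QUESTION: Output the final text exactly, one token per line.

Hunk 1: at line 8 remove [kenve] add [jmyn] -> 12 lines: corr lxb odith yjjg uath qjmb gmgem nws jmyn lit sdcka bevb
Hunk 2: at line 10 remove [sdcka] add [fqfo,elnq,krxmg] -> 14 lines: corr lxb odith yjjg uath qjmb gmgem nws jmyn lit fqfo elnq krxmg bevb
Hunk 3: at line 5 remove [gmgem,nws] add [tom] -> 13 lines: corr lxb odith yjjg uath qjmb tom jmyn lit fqfo elnq krxmg bevb
Hunk 4: at line 9 remove [fqfo,elnq,krxmg] add [pyiwg,ogfw,ljsn] -> 13 lines: corr lxb odith yjjg uath qjmb tom jmyn lit pyiwg ogfw ljsn bevb
Hunk 5: at line 2 remove [odith] add [ysy] -> 13 lines: corr lxb ysy yjjg uath qjmb tom jmyn lit pyiwg ogfw ljsn bevb

Answer: corr
lxb
ysy
yjjg
uath
qjmb
tom
jmyn
lit
pyiwg
ogfw
ljsn
bevb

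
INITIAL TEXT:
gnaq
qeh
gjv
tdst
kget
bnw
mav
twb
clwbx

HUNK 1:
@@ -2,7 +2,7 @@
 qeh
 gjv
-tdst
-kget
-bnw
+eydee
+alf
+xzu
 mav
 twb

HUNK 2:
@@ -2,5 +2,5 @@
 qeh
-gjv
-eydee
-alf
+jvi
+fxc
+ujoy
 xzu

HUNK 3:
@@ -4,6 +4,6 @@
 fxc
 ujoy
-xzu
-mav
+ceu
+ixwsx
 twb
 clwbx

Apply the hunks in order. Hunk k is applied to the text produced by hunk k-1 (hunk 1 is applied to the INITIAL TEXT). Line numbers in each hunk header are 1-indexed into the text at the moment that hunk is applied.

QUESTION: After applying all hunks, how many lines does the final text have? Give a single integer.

Hunk 1: at line 2 remove [tdst,kget,bnw] add [eydee,alf,xzu] -> 9 lines: gnaq qeh gjv eydee alf xzu mav twb clwbx
Hunk 2: at line 2 remove [gjv,eydee,alf] add [jvi,fxc,ujoy] -> 9 lines: gnaq qeh jvi fxc ujoy xzu mav twb clwbx
Hunk 3: at line 4 remove [xzu,mav] add [ceu,ixwsx] -> 9 lines: gnaq qeh jvi fxc ujoy ceu ixwsx twb clwbx
Final line count: 9

Answer: 9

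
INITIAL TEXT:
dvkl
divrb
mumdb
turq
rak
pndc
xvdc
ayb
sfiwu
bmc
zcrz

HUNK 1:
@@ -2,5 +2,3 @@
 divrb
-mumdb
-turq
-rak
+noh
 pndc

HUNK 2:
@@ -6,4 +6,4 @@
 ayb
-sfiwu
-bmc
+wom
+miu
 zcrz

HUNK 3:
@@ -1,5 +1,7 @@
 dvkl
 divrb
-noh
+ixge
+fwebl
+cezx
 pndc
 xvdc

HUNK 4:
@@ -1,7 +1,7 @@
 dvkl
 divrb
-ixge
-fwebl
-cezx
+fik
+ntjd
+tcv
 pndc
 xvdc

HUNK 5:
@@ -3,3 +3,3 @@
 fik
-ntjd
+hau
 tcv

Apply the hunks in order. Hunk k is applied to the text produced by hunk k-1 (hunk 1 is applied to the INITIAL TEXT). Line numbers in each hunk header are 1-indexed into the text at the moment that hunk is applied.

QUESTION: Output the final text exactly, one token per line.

Hunk 1: at line 2 remove [mumdb,turq,rak] add [noh] -> 9 lines: dvkl divrb noh pndc xvdc ayb sfiwu bmc zcrz
Hunk 2: at line 6 remove [sfiwu,bmc] add [wom,miu] -> 9 lines: dvkl divrb noh pndc xvdc ayb wom miu zcrz
Hunk 3: at line 1 remove [noh] add [ixge,fwebl,cezx] -> 11 lines: dvkl divrb ixge fwebl cezx pndc xvdc ayb wom miu zcrz
Hunk 4: at line 1 remove [ixge,fwebl,cezx] add [fik,ntjd,tcv] -> 11 lines: dvkl divrb fik ntjd tcv pndc xvdc ayb wom miu zcrz
Hunk 5: at line 3 remove [ntjd] add [hau] -> 11 lines: dvkl divrb fik hau tcv pndc xvdc ayb wom miu zcrz

Answer: dvkl
divrb
fik
hau
tcv
pndc
xvdc
ayb
wom
miu
zcrz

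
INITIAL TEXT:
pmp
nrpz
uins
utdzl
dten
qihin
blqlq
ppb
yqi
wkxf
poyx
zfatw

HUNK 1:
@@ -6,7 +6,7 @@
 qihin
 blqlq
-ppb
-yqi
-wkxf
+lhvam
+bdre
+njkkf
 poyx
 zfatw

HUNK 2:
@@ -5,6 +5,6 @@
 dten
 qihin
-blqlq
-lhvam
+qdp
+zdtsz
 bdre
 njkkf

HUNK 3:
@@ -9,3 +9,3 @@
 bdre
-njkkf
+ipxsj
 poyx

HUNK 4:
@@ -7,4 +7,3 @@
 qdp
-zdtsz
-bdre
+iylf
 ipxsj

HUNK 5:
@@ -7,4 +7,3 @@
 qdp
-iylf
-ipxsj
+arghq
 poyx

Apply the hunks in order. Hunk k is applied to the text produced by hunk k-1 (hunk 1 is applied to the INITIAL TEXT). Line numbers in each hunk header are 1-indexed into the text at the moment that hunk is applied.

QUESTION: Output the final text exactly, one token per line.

Answer: pmp
nrpz
uins
utdzl
dten
qihin
qdp
arghq
poyx
zfatw

Derivation:
Hunk 1: at line 6 remove [ppb,yqi,wkxf] add [lhvam,bdre,njkkf] -> 12 lines: pmp nrpz uins utdzl dten qihin blqlq lhvam bdre njkkf poyx zfatw
Hunk 2: at line 5 remove [blqlq,lhvam] add [qdp,zdtsz] -> 12 lines: pmp nrpz uins utdzl dten qihin qdp zdtsz bdre njkkf poyx zfatw
Hunk 3: at line 9 remove [njkkf] add [ipxsj] -> 12 lines: pmp nrpz uins utdzl dten qihin qdp zdtsz bdre ipxsj poyx zfatw
Hunk 4: at line 7 remove [zdtsz,bdre] add [iylf] -> 11 lines: pmp nrpz uins utdzl dten qihin qdp iylf ipxsj poyx zfatw
Hunk 5: at line 7 remove [iylf,ipxsj] add [arghq] -> 10 lines: pmp nrpz uins utdzl dten qihin qdp arghq poyx zfatw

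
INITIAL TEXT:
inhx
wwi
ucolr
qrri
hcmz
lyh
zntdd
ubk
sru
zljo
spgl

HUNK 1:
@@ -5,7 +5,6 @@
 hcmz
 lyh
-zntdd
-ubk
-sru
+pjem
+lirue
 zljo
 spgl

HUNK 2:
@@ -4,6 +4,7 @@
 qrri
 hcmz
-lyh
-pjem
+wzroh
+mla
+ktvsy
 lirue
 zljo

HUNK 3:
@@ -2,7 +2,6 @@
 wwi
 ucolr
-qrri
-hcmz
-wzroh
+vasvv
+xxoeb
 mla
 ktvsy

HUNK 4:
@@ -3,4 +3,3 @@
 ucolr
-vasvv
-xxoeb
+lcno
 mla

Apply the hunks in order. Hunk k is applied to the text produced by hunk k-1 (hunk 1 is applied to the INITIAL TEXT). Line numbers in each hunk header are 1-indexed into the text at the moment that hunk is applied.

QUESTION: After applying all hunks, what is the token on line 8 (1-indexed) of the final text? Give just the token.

Answer: zljo

Derivation:
Hunk 1: at line 5 remove [zntdd,ubk,sru] add [pjem,lirue] -> 10 lines: inhx wwi ucolr qrri hcmz lyh pjem lirue zljo spgl
Hunk 2: at line 4 remove [lyh,pjem] add [wzroh,mla,ktvsy] -> 11 lines: inhx wwi ucolr qrri hcmz wzroh mla ktvsy lirue zljo spgl
Hunk 3: at line 2 remove [qrri,hcmz,wzroh] add [vasvv,xxoeb] -> 10 lines: inhx wwi ucolr vasvv xxoeb mla ktvsy lirue zljo spgl
Hunk 4: at line 3 remove [vasvv,xxoeb] add [lcno] -> 9 lines: inhx wwi ucolr lcno mla ktvsy lirue zljo spgl
Final line 8: zljo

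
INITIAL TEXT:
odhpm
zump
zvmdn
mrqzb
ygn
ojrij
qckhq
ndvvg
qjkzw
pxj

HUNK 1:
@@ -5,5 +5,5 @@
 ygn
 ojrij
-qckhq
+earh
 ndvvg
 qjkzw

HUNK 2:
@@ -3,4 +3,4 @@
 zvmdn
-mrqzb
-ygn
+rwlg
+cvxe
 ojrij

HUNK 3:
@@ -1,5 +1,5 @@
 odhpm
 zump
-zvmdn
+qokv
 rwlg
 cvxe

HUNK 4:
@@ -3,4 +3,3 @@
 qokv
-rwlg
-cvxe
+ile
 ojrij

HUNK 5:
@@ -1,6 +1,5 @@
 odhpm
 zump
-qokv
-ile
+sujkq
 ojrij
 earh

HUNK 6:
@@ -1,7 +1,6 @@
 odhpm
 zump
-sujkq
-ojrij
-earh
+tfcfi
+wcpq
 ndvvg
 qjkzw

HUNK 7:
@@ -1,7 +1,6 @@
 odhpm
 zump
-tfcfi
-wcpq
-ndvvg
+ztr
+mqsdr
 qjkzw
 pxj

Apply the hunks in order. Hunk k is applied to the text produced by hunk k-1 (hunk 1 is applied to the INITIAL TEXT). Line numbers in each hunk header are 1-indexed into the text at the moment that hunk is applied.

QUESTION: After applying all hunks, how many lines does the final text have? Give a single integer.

Hunk 1: at line 5 remove [qckhq] add [earh] -> 10 lines: odhpm zump zvmdn mrqzb ygn ojrij earh ndvvg qjkzw pxj
Hunk 2: at line 3 remove [mrqzb,ygn] add [rwlg,cvxe] -> 10 lines: odhpm zump zvmdn rwlg cvxe ojrij earh ndvvg qjkzw pxj
Hunk 3: at line 1 remove [zvmdn] add [qokv] -> 10 lines: odhpm zump qokv rwlg cvxe ojrij earh ndvvg qjkzw pxj
Hunk 4: at line 3 remove [rwlg,cvxe] add [ile] -> 9 lines: odhpm zump qokv ile ojrij earh ndvvg qjkzw pxj
Hunk 5: at line 1 remove [qokv,ile] add [sujkq] -> 8 lines: odhpm zump sujkq ojrij earh ndvvg qjkzw pxj
Hunk 6: at line 1 remove [sujkq,ojrij,earh] add [tfcfi,wcpq] -> 7 lines: odhpm zump tfcfi wcpq ndvvg qjkzw pxj
Hunk 7: at line 1 remove [tfcfi,wcpq,ndvvg] add [ztr,mqsdr] -> 6 lines: odhpm zump ztr mqsdr qjkzw pxj
Final line count: 6

Answer: 6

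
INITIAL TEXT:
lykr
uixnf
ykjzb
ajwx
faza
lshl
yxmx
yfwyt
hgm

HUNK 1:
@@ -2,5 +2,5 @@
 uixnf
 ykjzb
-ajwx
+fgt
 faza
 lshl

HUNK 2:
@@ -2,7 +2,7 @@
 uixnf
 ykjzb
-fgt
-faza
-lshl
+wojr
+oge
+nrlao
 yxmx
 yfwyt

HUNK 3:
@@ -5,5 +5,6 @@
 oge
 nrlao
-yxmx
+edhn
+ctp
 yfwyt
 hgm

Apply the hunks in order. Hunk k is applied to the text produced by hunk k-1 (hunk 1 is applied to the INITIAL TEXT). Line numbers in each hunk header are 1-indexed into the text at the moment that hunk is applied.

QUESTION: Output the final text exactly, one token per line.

Hunk 1: at line 2 remove [ajwx] add [fgt] -> 9 lines: lykr uixnf ykjzb fgt faza lshl yxmx yfwyt hgm
Hunk 2: at line 2 remove [fgt,faza,lshl] add [wojr,oge,nrlao] -> 9 lines: lykr uixnf ykjzb wojr oge nrlao yxmx yfwyt hgm
Hunk 3: at line 5 remove [yxmx] add [edhn,ctp] -> 10 lines: lykr uixnf ykjzb wojr oge nrlao edhn ctp yfwyt hgm

Answer: lykr
uixnf
ykjzb
wojr
oge
nrlao
edhn
ctp
yfwyt
hgm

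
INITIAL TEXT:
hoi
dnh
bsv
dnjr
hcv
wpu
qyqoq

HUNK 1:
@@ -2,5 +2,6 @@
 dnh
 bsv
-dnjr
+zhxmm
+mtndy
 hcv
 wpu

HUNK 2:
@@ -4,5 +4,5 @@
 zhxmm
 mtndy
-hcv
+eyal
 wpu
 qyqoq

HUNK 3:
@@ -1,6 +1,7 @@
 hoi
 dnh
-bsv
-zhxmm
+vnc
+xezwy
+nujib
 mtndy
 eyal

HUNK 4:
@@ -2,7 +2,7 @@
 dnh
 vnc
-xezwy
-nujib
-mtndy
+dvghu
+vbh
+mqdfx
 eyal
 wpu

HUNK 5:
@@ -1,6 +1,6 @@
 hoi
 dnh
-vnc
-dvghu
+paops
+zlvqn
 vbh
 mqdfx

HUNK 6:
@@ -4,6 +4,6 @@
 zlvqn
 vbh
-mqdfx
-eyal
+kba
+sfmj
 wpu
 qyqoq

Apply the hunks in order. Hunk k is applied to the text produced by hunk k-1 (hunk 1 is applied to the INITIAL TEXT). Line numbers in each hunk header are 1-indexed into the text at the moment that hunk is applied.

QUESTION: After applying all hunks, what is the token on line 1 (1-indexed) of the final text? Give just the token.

Hunk 1: at line 2 remove [dnjr] add [zhxmm,mtndy] -> 8 lines: hoi dnh bsv zhxmm mtndy hcv wpu qyqoq
Hunk 2: at line 4 remove [hcv] add [eyal] -> 8 lines: hoi dnh bsv zhxmm mtndy eyal wpu qyqoq
Hunk 3: at line 1 remove [bsv,zhxmm] add [vnc,xezwy,nujib] -> 9 lines: hoi dnh vnc xezwy nujib mtndy eyal wpu qyqoq
Hunk 4: at line 2 remove [xezwy,nujib,mtndy] add [dvghu,vbh,mqdfx] -> 9 lines: hoi dnh vnc dvghu vbh mqdfx eyal wpu qyqoq
Hunk 5: at line 1 remove [vnc,dvghu] add [paops,zlvqn] -> 9 lines: hoi dnh paops zlvqn vbh mqdfx eyal wpu qyqoq
Hunk 6: at line 4 remove [mqdfx,eyal] add [kba,sfmj] -> 9 lines: hoi dnh paops zlvqn vbh kba sfmj wpu qyqoq
Final line 1: hoi

Answer: hoi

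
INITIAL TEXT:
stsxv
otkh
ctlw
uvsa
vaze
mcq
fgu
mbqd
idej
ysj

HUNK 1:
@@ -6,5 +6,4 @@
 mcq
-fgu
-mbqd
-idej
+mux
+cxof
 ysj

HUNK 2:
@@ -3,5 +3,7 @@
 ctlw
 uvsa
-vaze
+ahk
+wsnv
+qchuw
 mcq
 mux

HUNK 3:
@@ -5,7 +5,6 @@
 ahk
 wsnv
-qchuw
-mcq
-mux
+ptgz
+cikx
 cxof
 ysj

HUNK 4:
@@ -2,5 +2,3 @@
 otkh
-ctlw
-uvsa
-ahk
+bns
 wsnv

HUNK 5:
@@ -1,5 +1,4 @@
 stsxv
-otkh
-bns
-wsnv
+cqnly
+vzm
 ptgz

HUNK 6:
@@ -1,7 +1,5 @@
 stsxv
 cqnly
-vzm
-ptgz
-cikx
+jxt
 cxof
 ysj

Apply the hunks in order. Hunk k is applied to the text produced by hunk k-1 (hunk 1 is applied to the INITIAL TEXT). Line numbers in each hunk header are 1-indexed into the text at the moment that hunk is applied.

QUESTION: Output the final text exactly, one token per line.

Hunk 1: at line 6 remove [fgu,mbqd,idej] add [mux,cxof] -> 9 lines: stsxv otkh ctlw uvsa vaze mcq mux cxof ysj
Hunk 2: at line 3 remove [vaze] add [ahk,wsnv,qchuw] -> 11 lines: stsxv otkh ctlw uvsa ahk wsnv qchuw mcq mux cxof ysj
Hunk 3: at line 5 remove [qchuw,mcq,mux] add [ptgz,cikx] -> 10 lines: stsxv otkh ctlw uvsa ahk wsnv ptgz cikx cxof ysj
Hunk 4: at line 2 remove [ctlw,uvsa,ahk] add [bns] -> 8 lines: stsxv otkh bns wsnv ptgz cikx cxof ysj
Hunk 5: at line 1 remove [otkh,bns,wsnv] add [cqnly,vzm] -> 7 lines: stsxv cqnly vzm ptgz cikx cxof ysj
Hunk 6: at line 1 remove [vzm,ptgz,cikx] add [jxt] -> 5 lines: stsxv cqnly jxt cxof ysj

Answer: stsxv
cqnly
jxt
cxof
ysj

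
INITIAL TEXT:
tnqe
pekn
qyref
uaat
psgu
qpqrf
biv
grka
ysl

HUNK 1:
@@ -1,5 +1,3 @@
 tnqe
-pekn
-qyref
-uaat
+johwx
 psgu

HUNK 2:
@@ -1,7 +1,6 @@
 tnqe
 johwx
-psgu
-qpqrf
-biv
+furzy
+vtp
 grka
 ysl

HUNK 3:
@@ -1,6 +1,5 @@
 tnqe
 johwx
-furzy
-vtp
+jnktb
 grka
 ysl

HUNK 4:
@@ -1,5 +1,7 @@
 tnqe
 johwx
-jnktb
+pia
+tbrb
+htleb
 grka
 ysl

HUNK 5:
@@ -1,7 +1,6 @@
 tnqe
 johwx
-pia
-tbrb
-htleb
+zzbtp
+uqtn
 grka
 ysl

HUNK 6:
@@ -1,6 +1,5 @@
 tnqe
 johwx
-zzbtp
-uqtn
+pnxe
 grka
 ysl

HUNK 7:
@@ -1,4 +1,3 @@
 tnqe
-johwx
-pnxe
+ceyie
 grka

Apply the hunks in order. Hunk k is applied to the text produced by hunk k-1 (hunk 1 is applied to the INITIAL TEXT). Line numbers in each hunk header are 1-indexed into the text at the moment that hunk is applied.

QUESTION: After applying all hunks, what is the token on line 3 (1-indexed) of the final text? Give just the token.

Answer: grka

Derivation:
Hunk 1: at line 1 remove [pekn,qyref,uaat] add [johwx] -> 7 lines: tnqe johwx psgu qpqrf biv grka ysl
Hunk 2: at line 1 remove [psgu,qpqrf,biv] add [furzy,vtp] -> 6 lines: tnqe johwx furzy vtp grka ysl
Hunk 3: at line 1 remove [furzy,vtp] add [jnktb] -> 5 lines: tnqe johwx jnktb grka ysl
Hunk 4: at line 1 remove [jnktb] add [pia,tbrb,htleb] -> 7 lines: tnqe johwx pia tbrb htleb grka ysl
Hunk 5: at line 1 remove [pia,tbrb,htleb] add [zzbtp,uqtn] -> 6 lines: tnqe johwx zzbtp uqtn grka ysl
Hunk 6: at line 1 remove [zzbtp,uqtn] add [pnxe] -> 5 lines: tnqe johwx pnxe grka ysl
Hunk 7: at line 1 remove [johwx,pnxe] add [ceyie] -> 4 lines: tnqe ceyie grka ysl
Final line 3: grka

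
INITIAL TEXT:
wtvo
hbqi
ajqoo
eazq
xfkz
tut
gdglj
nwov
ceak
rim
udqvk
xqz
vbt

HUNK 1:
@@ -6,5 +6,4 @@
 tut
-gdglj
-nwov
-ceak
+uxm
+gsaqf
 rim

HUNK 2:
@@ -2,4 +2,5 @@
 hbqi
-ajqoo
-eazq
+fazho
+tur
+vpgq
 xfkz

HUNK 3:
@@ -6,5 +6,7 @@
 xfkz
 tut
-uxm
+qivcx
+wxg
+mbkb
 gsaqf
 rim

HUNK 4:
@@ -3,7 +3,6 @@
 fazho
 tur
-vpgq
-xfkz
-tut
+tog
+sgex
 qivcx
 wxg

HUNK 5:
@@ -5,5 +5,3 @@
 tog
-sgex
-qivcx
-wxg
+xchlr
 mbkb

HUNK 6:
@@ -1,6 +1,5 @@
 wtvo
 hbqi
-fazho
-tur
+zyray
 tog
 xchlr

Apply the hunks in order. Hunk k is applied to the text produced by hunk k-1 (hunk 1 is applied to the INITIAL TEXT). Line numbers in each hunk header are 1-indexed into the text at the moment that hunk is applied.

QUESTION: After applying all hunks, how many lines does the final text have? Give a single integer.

Answer: 11

Derivation:
Hunk 1: at line 6 remove [gdglj,nwov,ceak] add [uxm,gsaqf] -> 12 lines: wtvo hbqi ajqoo eazq xfkz tut uxm gsaqf rim udqvk xqz vbt
Hunk 2: at line 2 remove [ajqoo,eazq] add [fazho,tur,vpgq] -> 13 lines: wtvo hbqi fazho tur vpgq xfkz tut uxm gsaqf rim udqvk xqz vbt
Hunk 3: at line 6 remove [uxm] add [qivcx,wxg,mbkb] -> 15 lines: wtvo hbqi fazho tur vpgq xfkz tut qivcx wxg mbkb gsaqf rim udqvk xqz vbt
Hunk 4: at line 3 remove [vpgq,xfkz,tut] add [tog,sgex] -> 14 lines: wtvo hbqi fazho tur tog sgex qivcx wxg mbkb gsaqf rim udqvk xqz vbt
Hunk 5: at line 5 remove [sgex,qivcx,wxg] add [xchlr] -> 12 lines: wtvo hbqi fazho tur tog xchlr mbkb gsaqf rim udqvk xqz vbt
Hunk 6: at line 1 remove [fazho,tur] add [zyray] -> 11 lines: wtvo hbqi zyray tog xchlr mbkb gsaqf rim udqvk xqz vbt
Final line count: 11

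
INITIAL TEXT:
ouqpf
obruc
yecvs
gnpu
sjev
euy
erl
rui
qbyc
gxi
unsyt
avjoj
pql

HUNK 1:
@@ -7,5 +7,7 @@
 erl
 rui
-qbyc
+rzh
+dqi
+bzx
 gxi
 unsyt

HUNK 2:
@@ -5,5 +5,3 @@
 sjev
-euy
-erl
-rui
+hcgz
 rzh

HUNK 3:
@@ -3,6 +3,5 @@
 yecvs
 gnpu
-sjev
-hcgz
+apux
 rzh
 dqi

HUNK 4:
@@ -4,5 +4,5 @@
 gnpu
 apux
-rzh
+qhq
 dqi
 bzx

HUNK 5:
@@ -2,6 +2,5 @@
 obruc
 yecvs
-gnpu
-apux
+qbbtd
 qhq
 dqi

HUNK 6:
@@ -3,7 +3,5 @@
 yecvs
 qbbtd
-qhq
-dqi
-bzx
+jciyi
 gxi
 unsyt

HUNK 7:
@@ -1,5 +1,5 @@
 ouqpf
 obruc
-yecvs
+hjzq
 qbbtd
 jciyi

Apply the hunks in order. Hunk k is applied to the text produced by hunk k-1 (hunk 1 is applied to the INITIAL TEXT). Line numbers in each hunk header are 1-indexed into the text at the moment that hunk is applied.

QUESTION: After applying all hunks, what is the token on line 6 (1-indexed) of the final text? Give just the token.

Answer: gxi

Derivation:
Hunk 1: at line 7 remove [qbyc] add [rzh,dqi,bzx] -> 15 lines: ouqpf obruc yecvs gnpu sjev euy erl rui rzh dqi bzx gxi unsyt avjoj pql
Hunk 2: at line 5 remove [euy,erl,rui] add [hcgz] -> 13 lines: ouqpf obruc yecvs gnpu sjev hcgz rzh dqi bzx gxi unsyt avjoj pql
Hunk 3: at line 3 remove [sjev,hcgz] add [apux] -> 12 lines: ouqpf obruc yecvs gnpu apux rzh dqi bzx gxi unsyt avjoj pql
Hunk 4: at line 4 remove [rzh] add [qhq] -> 12 lines: ouqpf obruc yecvs gnpu apux qhq dqi bzx gxi unsyt avjoj pql
Hunk 5: at line 2 remove [gnpu,apux] add [qbbtd] -> 11 lines: ouqpf obruc yecvs qbbtd qhq dqi bzx gxi unsyt avjoj pql
Hunk 6: at line 3 remove [qhq,dqi,bzx] add [jciyi] -> 9 lines: ouqpf obruc yecvs qbbtd jciyi gxi unsyt avjoj pql
Hunk 7: at line 1 remove [yecvs] add [hjzq] -> 9 lines: ouqpf obruc hjzq qbbtd jciyi gxi unsyt avjoj pql
Final line 6: gxi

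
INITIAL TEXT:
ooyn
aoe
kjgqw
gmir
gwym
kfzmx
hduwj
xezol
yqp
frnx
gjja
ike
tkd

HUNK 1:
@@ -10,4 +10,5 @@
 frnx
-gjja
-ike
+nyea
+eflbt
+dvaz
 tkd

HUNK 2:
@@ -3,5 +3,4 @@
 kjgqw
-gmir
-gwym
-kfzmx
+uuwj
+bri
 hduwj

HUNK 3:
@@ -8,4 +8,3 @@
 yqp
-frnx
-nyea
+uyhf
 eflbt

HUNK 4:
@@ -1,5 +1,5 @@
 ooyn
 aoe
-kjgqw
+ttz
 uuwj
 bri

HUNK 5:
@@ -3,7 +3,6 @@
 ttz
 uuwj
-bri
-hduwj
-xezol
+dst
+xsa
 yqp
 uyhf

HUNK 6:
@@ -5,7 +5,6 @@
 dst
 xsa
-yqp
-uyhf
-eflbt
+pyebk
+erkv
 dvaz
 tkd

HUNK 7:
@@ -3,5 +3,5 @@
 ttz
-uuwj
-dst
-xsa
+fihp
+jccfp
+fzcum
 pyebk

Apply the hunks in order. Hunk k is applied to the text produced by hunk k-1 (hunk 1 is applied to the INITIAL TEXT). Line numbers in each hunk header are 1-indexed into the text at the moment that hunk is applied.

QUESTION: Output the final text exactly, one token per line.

Hunk 1: at line 10 remove [gjja,ike] add [nyea,eflbt,dvaz] -> 14 lines: ooyn aoe kjgqw gmir gwym kfzmx hduwj xezol yqp frnx nyea eflbt dvaz tkd
Hunk 2: at line 3 remove [gmir,gwym,kfzmx] add [uuwj,bri] -> 13 lines: ooyn aoe kjgqw uuwj bri hduwj xezol yqp frnx nyea eflbt dvaz tkd
Hunk 3: at line 8 remove [frnx,nyea] add [uyhf] -> 12 lines: ooyn aoe kjgqw uuwj bri hduwj xezol yqp uyhf eflbt dvaz tkd
Hunk 4: at line 1 remove [kjgqw] add [ttz] -> 12 lines: ooyn aoe ttz uuwj bri hduwj xezol yqp uyhf eflbt dvaz tkd
Hunk 5: at line 3 remove [bri,hduwj,xezol] add [dst,xsa] -> 11 lines: ooyn aoe ttz uuwj dst xsa yqp uyhf eflbt dvaz tkd
Hunk 6: at line 5 remove [yqp,uyhf,eflbt] add [pyebk,erkv] -> 10 lines: ooyn aoe ttz uuwj dst xsa pyebk erkv dvaz tkd
Hunk 7: at line 3 remove [uuwj,dst,xsa] add [fihp,jccfp,fzcum] -> 10 lines: ooyn aoe ttz fihp jccfp fzcum pyebk erkv dvaz tkd

Answer: ooyn
aoe
ttz
fihp
jccfp
fzcum
pyebk
erkv
dvaz
tkd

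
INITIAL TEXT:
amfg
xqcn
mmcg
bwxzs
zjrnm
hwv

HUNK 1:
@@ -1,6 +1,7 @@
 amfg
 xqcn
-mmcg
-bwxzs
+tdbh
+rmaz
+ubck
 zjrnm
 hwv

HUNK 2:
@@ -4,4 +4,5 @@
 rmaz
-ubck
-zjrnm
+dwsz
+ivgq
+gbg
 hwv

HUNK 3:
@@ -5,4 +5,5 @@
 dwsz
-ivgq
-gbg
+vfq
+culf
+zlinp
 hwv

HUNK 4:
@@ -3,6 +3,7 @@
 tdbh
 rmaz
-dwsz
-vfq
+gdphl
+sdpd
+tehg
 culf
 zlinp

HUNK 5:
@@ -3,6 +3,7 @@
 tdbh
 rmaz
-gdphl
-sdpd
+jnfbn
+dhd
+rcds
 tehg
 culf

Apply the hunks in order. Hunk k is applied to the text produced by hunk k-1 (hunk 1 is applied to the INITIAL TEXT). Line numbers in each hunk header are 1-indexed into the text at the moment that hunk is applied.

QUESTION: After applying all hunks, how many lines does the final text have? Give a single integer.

Answer: 11

Derivation:
Hunk 1: at line 1 remove [mmcg,bwxzs] add [tdbh,rmaz,ubck] -> 7 lines: amfg xqcn tdbh rmaz ubck zjrnm hwv
Hunk 2: at line 4 remove [ubck,zjrnm] add [dwsz,ivgq,gbg] -> 8 lines: amfg xqcn tdbh rmaz dwsz ivgq gbg hwv
Hunk 3: at line 5 remove [ivgq,gbg] add [vfq,culf,zlinp] -> 9 lines: amfg xqcn tdbh rmaz dwsz vfq culf zlinp hwv
Hunk 4: at line 3 remove [dwsz,vfq] add [gdphl,sdpd,tehg] -> 10 lines: amfg xqcn tdbh rmaz gdphl sdpd tehg culf zlinp hwv
Hunk 5: at line 3 remove [gdphl,sdpd] add [jnfbn,dhd,rcds] -> 11 lines: amfg xqcn tdbh rmaz jnfbn dhd rcds tehg culf zlinp hwv
Final line count: 11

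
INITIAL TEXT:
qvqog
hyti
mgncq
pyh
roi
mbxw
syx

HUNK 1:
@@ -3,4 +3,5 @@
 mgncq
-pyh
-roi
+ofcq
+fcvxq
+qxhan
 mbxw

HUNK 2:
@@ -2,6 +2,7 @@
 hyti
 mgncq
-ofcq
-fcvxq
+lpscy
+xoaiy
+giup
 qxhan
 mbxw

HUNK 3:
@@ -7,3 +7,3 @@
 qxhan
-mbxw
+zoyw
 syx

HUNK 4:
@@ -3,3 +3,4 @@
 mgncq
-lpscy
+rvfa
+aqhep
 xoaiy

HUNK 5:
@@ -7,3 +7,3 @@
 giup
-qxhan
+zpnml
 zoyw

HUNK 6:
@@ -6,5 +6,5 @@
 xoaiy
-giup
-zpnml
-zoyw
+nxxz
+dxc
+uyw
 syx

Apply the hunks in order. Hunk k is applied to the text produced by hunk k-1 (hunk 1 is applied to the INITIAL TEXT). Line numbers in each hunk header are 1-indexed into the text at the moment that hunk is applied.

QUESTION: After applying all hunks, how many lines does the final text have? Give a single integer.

Answer: 10

Derivation:
Hunk 1: at line 3 remove [pyh,roi] add [ofcq,fcvxq,qxhan] -> 8 lines: qvqog hyti mgncq ofcq fcvxq qxhan mbxw syx
Hunk 2: at line 2 remove [ofcq,fcvxq] add [lpscy,xoaiy,giup] -> 9 lines: qvqog hyti mgncq lpscy xoaiy giup qxhan mbxw syx
Hunk 3: at line 7 remove [mbxw] add [zoyw] -> 9 lines: qvqog hyti mgncq lpscy xoaiy giup qxhan zoyw syx
Hunk 4: at line 3 remove [lpscy] add [rvfa,aqhep] -> 10 lines: qvqog hyti mgncq rvfa aqhep xoaiy giup qxhan zoyw syx
Hunk 5: at line 7 remove [qxhan] add [zpnml] -> 10 lines: qvqog hyti mgncq rvfa aqhep xoaiy giup zpnml zoyw syx
Hunk 6: at line 6 remove [giup,zpnml,zoyw] add [nxxz,dxc,uyw] -> 10 lines: qvqog hyti mgncq rvfa aqhep xoaiy nxxz dxc uyw syx
Final line count: 10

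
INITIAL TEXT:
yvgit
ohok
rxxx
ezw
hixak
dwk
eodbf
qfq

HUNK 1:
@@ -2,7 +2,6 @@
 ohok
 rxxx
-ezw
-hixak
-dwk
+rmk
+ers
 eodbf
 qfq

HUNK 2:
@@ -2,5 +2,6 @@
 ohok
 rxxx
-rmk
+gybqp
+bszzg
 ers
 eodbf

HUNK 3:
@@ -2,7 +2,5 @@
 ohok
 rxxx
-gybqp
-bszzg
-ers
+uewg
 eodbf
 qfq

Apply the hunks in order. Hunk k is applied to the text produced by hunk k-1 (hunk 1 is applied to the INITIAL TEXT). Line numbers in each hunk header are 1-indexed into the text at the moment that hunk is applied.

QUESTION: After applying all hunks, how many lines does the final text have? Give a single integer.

Hunk 1: at line 2 remove [ezw,hixak,dwk] add [rmk,ers] -> 7 lines: yvgit ohok rxxx rmk ers eodbf qfq
Hunk 2: at line 2 remove [rmk] add [gybqp,bszzg] -> 8 lines: yvgit ohok rxxx gybqp bszzg ers eodbf qfq
Hunk 3: at line 2 remove [gybqp,bszzg,ers] add [uewg] -> 6 lines: yvgit ohok rxxx uewg eodbf qfq
Final line count: 6

Answer: 6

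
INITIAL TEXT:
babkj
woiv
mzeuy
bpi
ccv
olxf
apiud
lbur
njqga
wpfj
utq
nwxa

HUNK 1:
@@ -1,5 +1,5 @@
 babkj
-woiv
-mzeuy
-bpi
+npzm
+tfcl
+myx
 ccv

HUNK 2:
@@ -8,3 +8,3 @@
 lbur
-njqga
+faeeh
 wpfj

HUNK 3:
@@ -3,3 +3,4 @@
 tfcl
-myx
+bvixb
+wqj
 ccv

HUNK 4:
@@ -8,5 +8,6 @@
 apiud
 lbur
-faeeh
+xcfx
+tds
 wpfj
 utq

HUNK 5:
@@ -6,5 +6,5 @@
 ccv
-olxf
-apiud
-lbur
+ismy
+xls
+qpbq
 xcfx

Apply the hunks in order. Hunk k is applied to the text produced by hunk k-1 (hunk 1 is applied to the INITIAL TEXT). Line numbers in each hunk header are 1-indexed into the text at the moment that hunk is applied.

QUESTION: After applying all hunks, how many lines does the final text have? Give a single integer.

Hunk 1: at line 1 remove [woiv,mzeuy,bpi] add [npzm,tfcl,myx] -> 12 lines: babkj npzm tfcl myx ccv olxf apiud lbur njqga wpfj utq nwxa
Hunk 2: at line 8 remove [njqga] add [faeeh] -> 12 lines: babkj npzm tfcl myx ccv olxf apiud lbur faeeh wpfj utq nwxa
Hunk 3: at line 3 remove [myx] add [bvixb,wqj] -> 13 lines: babkj npzm tfcl bvixb wqj ccv olxf apiud lbur faeeh wpfj utq nwxa
Hunk 4: at line 8 remove [faeeh] add [xcfx,tds] -> 14 lines: babkj npzm tfcl bvixb wqj ccv olxf apiud lbur xcfx tds wpfj utq nwxa
Hunk 5: at line 6 remove [olxf,apiud,lbur] add [ismy,xls,qpbq] -> 14 lines: babkj npzm tfcl bvixb wqj ccv ismy xls qpbq xcfx tds wpfj utq nwxa
Final line count: 14

Answer: 14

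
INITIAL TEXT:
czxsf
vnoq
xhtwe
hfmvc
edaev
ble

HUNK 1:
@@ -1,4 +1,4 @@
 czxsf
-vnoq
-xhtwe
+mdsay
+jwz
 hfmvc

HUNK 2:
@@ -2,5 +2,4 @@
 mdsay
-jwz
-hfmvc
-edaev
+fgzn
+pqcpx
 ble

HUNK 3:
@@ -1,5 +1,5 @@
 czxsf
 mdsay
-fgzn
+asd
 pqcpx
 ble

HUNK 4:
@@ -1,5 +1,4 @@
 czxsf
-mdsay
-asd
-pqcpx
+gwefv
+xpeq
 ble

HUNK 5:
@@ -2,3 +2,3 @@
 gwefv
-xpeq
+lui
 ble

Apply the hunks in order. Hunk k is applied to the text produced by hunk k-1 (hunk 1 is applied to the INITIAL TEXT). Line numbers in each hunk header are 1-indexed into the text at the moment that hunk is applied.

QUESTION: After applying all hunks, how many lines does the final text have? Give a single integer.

Answer: 4

Derivation:
Hunk 1: at line 1 remove [vnoq,xhtwe] add [mdsay,jwz] -> 6 lines: czxsf mdsay jwz hfmvc edaev ble
Hunk 2: at line 2 remove [jwz,hfmvc,edaev] add [fgzn,pqcpx] -> 5 lines: czxsf mdsay fgzn pqcpx ble
Hunk 3: at line 1 remove [fgzn] add [asd] -> 5 lines: czxsf mdsay asd pqcpx ble
Hunk 4: at line 1 remove [mdsay,asd,pqcpx] add [gwefv,xpeq] -> 4 lines: czxsf gwefv xpeq ble
Hunk 5: at line 2 remove [xpeq] add [lui] -> 4 lines: czxsf gwefv lui ble
Final line count: 4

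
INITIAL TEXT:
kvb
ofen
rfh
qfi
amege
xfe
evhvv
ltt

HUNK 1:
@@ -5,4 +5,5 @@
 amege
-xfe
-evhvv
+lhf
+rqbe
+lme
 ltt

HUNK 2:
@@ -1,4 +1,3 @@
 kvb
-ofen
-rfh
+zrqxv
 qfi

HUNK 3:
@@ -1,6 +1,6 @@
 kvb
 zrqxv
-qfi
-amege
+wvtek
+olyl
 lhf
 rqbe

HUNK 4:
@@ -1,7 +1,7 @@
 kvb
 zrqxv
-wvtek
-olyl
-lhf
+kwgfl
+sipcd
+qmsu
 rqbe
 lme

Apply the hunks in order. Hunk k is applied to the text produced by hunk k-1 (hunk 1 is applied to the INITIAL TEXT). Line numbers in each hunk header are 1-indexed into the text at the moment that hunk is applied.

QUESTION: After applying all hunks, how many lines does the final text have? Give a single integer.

Answer: 8

Derivation:
Hunk 1: at line 5 remove [xfe,evhvv] add [lhf,rqbe,lme] -> 9 lines: kvb ofen rfh qfi amege lhf rqbe lme ltt
Hunk 2: at line 1 remove [ofen,rfh] add [zrqxv] -> 8 lines: kvb zrqxv qfi amege lhf rqbe lme ltt
Hunk 3: at line 1 remove [qfi,amege] add [wvtek,olyl] -> 8 lines: kvb zrqxv wvtek olyl lhf rqbe lme ltt
Hunk 4: at line 1 remove [wvtek,olyl,lhf] add [kwgfl,sipcd,qmsu] -> 8 lines: kvb zrqxv kwgfl sipcd qmsu rqbe lme ltt
Final line count: 8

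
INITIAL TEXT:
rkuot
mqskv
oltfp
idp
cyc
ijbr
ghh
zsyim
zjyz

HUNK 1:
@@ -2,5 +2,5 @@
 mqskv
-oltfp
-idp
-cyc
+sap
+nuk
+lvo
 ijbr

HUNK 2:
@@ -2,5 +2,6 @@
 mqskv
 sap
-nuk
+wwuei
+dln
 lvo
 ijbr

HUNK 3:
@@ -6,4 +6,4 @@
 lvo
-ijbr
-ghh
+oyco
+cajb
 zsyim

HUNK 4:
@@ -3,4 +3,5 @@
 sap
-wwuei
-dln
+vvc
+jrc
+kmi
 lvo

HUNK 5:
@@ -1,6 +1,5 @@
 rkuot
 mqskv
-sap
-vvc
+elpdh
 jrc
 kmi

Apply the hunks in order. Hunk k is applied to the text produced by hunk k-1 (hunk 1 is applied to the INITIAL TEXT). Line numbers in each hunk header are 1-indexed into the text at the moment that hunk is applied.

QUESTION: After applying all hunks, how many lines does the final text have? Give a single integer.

Hunk 1: at line 2 remove [oltfp,idp,cyc] add [sap,nuk,lvo] -> 9 lines: rkuot mqskv sap nuk lvo ijbr ghh zsyim zjyz
Hunk 2: at line 2 remove [nuk] add [wwuei,dln] -> 10 lines: rkuot mqskv sap wwuei dln lvo ijbr ghh zsyim zjyz
Hunk 3: at line 6 remove [ijbr,ghh] add [oyco,cajb] -> 10 lines: rkuot mqskv sap wwuei dln lvo oyco cajb zsyim zjyz
Hunk 4: at line 3 remove [wwuei,dln] add [vvc,jrc,kmi] -> 11 lines: rkuot mqskv sap vvc jrc kmi lvo oyco cajb zsyim zjyz
Hunk 5: at line 1 remove [sap,vvc] add [elpdh] -> 10 lines: rkuot mqskv elpdh jrc kmi lvo oyco cajb zsyim zjyz
Final line count: 10

Answer: 10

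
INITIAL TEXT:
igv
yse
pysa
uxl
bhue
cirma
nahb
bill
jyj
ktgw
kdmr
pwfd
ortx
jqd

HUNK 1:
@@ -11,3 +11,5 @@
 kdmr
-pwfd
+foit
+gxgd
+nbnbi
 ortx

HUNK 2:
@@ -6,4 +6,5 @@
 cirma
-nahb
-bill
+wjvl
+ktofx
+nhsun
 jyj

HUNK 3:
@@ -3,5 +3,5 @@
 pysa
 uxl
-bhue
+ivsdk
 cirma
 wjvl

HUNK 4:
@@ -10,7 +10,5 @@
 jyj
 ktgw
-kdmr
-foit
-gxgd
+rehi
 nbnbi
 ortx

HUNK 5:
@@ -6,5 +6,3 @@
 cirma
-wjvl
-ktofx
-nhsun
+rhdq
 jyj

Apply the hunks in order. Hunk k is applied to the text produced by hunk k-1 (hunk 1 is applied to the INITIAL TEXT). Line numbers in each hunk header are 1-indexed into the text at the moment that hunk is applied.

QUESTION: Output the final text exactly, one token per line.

Hunk 1: at line 11 remove [pwfd] add [foit,gxgd,nbnbi] -> 16 lines: igv yse pysa uxl bhue cirma nahb bill jyj ktgw kdmr foit gxgd nbnbi ortx jqd
Hunk 2: at line 6 remove [nahb,bill] add [wjvl,ktofx,nhsun] -> 17 lines: igv yse pysa uxl bhue cirma wjvl ktofx nhsun jyj ktgw kdmr foit gxgd nbnbi ortx jqd
Hunk 3: at line 3 remove [bhue] add [ivsdk] -> 17 lines: igv yse pysa uxl ivsdk cirma wjvl ktofx nhsun jyj ktgw kdmr foit gxgd nbnbi ortx jqd
Hunk 4: at line 10 remove [kdmr,foit,gxgd] add [rehi] -> 15 lines: igv yse pysa uxl ivsdk cirma wjvl ktofx nhsun jyj ktgw rehi nbnbi ortx jqd
Hunk 5: at line 6 remove [wjvl,ktofx,nhsun] add [rhdq] -> 13 lines: igv yse pysa uxl ivsdk cirma rhdq jyj ktgw rehi nbnbi ortx jqd

Answer: igv
yse
pysa
uxl
ivsdk
cirma
rhdq
jyj
ktgw
rehi
nbnbi
ortx
jqd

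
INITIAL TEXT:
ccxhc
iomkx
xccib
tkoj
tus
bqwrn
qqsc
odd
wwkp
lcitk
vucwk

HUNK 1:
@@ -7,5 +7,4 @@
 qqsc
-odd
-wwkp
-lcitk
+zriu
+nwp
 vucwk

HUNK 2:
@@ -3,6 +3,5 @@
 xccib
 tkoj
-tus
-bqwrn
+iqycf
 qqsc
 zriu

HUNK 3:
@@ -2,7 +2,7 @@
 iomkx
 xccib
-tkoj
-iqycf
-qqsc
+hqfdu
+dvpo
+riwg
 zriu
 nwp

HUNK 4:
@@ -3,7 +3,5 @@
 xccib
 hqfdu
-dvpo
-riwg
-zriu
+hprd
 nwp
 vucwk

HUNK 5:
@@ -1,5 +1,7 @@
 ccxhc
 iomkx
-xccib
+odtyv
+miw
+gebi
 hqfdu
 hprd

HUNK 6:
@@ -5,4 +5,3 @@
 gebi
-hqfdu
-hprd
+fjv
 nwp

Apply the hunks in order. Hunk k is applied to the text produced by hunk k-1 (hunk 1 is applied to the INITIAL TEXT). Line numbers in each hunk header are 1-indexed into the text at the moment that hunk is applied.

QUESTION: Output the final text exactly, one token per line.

Answer: ccxhc
iomkx
odtyv
miw
gebi
fjv
nwp
vucwk

Derivation:
Hunk 1: at line 7 remove [odd,wwkp,lcitk] add [zriu,nwp] -> 10 lines: ccxhc iomkx xccib tkoj tus bqwrn qqsc zriu nwp vucwk
Hunk 2: at line 3 remove [tus,bqwrn] add [iqycf] -> 9 lines: ccxhc iomkx xccib tkoj iqycf qqsc zriu nwp vucwk
Hunk 3: at line 2 remove [tkoj,iqycf,qqsc] add [hqfdu,dvpo,riwg] -> 9 lines: ccxhc iomkx xccib hqfdu dvpo riwg zriu nwp vucwk
Hunk 4: at line 3 remove [dvpo,riwg,zriu] add [hprd] -> 7 lines: ccxhc iomkx xccib hqfdu hprd nwp vucwk
Hunk 5: at line 1 remove [xccib] add [odtyv,miw,gebi] -> 9 lines: ccxhc iomkx odtyv miw gebi hqfdu hprd nwp vucwk
Hunk 6: at line 5 remove [hqfdu,hprd] add [fjv] -> 8 lines: ccxhc iomkx odtyv miw gebi fjv nwp vucwk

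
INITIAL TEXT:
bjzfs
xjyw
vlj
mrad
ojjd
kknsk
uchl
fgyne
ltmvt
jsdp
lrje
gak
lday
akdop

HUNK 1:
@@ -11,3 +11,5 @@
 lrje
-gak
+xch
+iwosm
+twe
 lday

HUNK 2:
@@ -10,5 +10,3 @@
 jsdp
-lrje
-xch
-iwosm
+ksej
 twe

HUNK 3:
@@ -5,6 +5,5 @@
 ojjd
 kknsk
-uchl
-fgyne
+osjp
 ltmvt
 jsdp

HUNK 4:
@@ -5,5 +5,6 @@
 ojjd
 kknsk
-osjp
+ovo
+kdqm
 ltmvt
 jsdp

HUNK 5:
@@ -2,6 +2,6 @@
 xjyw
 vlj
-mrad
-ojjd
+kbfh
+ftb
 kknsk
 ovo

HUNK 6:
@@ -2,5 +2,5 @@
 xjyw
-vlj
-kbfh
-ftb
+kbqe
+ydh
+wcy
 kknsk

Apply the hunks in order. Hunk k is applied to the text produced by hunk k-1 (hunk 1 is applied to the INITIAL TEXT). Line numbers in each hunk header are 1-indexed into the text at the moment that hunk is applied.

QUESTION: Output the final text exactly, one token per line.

Answer: bjzfs
xjyw
kbqe
ydh
wcy
kknsk
ovo
kdqm
ltmvt
jsdp
ksej
twe
lday
akdop

Derivation:
Hunk 1: at line 11 remove [gak] add [xch,iwosm,twe] -> 16 lines: bjzfs xjyw vlj mrad ojjd kknsk uchl fgyne ltmvt jsdp lrje xch iwosm twe lday akdop
Hunk 2: at line 10 remove [lrje,xch,iwosm] add [ksej] -> 14 lines: bjzfs xjyw vlj mrad ojjd kknsk uchl fgyne ltmvt jsdp ksej twe lday akdop
Hunk 3: at line 5 remove [uchl,fgyne] add [osjp] -> 13 lines: bjzfs xjyw vlj mrad ojjd kknsk osjp ltmvt jsdp ksej twe lday akdop
Hunk 4: at line 5 remove [osjp] add [ovo,kdqm] -> 14 lines: bjzfs xjyw vlj mrad ojjd kknsk ovo kdqm ltmvt jsdp ksej twe lday akdop
Hunk 5: at line 2 remove [mrad,ojjd] add [kbfh,ftb] -> 14 lines: bjzfs xjyw vlj kbfh ftb kknsk ovo kdqm ltmvt jsdp ksej twe lday akdop
Hunk 6: at line 2 remove [vlj,kbfh,ftb] add [kbqe,ydh,wcy] -> 14 lines: bjzfs xjyw kbqe ydh wcy kknsk ovo kdqm ltmvt jsdp ksej twe lday akdop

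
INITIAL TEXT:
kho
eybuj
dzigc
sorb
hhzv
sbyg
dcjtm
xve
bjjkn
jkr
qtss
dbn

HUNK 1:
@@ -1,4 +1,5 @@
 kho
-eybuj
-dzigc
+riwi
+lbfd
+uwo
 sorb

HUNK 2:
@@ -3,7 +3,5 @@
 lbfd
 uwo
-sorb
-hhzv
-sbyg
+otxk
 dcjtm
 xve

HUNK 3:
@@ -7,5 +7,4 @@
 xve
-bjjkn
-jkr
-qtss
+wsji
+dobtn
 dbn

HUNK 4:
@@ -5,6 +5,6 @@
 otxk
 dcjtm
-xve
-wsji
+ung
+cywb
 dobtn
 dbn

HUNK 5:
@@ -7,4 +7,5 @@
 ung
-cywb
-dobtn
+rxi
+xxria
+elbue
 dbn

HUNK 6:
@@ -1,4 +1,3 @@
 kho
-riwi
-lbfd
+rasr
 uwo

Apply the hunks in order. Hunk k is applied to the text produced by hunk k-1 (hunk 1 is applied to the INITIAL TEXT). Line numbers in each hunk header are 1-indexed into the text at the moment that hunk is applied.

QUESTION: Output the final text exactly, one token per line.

Answer: kho
rasr
uwo
otxk
dcjtm
ung
rxi
xxria
elbue
dbn

Derivation:
Hunk 1: at line 1 remove [eybuj,dzigc] add [riwi,lbfd,uwo] -> 13 lines: kho riwi lbfd uwo sorb hhzv sbyg dcjtm xve bjjkn jkr qtss dbn
Hunk 2: at line 3 remove [sorb,hhzv,sbyg] add [otxk] -> 11 lines: kho riwi lbfd uwo otxk dcjtm xve bjjkn jkr qtss dbn
Hunk 3: at line 7 remove [bjjkn,jkr,qtss] add [wsji,dobtn] -> 10 lines: kho riwi lbfd uwo otxk dcjtm xve wsji dobtn dbn
Hunk 4: at line 5 remove [xve,wsji] add [ung,cywb] -> 10 lines: kho riwi lbfd uwo otxk dcjtm ung cywb dobtn dbn
Hunk 5: at line 7 remove [cywb,dobtn] add [rxi,xxria,elbue] -> 11 lines: kho riwi lbfd uwo otxk dcjtm ung rxi xxria elbue dbn
Hunk 6: at line 1 remove [riwi,lbfd] add [rasr] -> 10 lines: kho rasr uwo otxk dcjtm ung rxi xxria elbue dbn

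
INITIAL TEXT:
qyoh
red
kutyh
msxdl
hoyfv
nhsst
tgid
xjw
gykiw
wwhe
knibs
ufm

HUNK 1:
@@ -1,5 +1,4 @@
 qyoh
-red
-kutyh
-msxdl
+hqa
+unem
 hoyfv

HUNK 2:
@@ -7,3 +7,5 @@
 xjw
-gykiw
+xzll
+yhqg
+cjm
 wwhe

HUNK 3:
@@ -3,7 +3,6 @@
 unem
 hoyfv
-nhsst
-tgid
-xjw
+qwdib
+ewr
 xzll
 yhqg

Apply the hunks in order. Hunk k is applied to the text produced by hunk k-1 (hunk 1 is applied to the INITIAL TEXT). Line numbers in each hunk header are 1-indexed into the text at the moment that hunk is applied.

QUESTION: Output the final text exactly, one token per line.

Answer: qyoh
hqa
unem
hoyfv
qwdib
ewr
xzll
yhqg
cjm
wwhe
knibs
ufm

Derivation:
Hunk 1: at line 1 remove [red,kutyh,msxdl] add [hqa,unem] -> 11 lines: qyoh hqa unem hoyfv nhsst tgid xjw gykiw wwhe knibs ufm
Hunk 2: at line 7 remove [gykiw] add [xzll,yhqg,cjm] -> 13 lines: qyoh hqa unem hoyfv nhsst tgid xjw xzll yhqg cjm wwhe knibs ufm
Hunk 3: at line 3 remove [nhsst,tgid,xjw] add [qwdib,ewr] -> 12 lines: qyoh hqa unem hoyfv qwdib ewr xzll yhqg cjm wwhe knibs ufm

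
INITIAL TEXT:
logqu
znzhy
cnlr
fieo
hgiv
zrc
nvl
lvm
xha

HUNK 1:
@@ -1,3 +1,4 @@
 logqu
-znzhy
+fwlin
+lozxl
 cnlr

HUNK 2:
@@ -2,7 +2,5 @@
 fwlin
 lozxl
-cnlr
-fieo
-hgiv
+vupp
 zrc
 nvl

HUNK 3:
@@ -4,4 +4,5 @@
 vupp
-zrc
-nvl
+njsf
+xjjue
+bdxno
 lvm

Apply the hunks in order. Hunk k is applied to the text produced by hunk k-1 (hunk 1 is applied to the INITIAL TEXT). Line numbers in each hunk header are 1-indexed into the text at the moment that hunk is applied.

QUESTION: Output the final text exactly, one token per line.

Hunk 1: at line 1 remove [znzhy] add [fwlin,lozxl] -> 10 lines: logqu fwlin lozxl cnlr fieo hgiv zrc nvl lvm xha
Hunk 2: at line 2 remove [cnlr,fieo,hgiv] add [vupp] -> 8 lines: logqu fwlin lozxl vupp zrc nvl lvm xha
Hunk 3: at line 4 remove [zrc,nvl] add [njsf,xjjue,bdxno] -> 9 lines: logqu fwlin lozxl vupp njsf xjjue bdxno lvm xha

Answer: logqu
fwlin
lozxl
vupp
njsf
xjjue
bdxno
lvm
xha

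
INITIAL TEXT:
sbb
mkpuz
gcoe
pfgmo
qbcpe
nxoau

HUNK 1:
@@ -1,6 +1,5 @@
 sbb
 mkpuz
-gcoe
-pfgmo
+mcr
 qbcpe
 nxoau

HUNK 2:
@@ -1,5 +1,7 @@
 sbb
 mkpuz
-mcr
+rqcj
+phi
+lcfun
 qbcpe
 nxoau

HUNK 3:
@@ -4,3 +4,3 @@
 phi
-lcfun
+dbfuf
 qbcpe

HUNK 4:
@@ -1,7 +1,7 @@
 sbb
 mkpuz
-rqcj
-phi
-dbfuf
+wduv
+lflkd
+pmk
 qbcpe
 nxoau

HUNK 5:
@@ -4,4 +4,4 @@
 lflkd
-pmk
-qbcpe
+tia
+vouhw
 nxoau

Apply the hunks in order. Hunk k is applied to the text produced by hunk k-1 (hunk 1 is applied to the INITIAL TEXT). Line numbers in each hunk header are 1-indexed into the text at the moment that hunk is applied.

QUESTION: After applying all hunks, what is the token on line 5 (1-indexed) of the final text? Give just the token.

Hunk 1: at line 1 remove [gcoe,pfgmo] add [mcr] -> 5 lines: sbb mkpuz mcr qbcpe nxoau
Hunk 2: at line 1 remove [mcr] add [rqcj,phi,lcfun] -> 7 lines: sbb mkpuz rqcj phi lcfun qbcpe nxoau
Hunk 3: at line 4 remove [lcfun] add [dbfuf] -> 7 lines: sbb mkpuz rqcj phi dbfuf qbcpe nxoau
Hunk 4: at line 1 remove [rqcj,phi,dbfuf] add [wduv,lflkd,pmk] -> 7 lines: sbb mkpuz wduv lflkd pmk qbcpe nxoau
Hunk 5: at line 4 remove [pmk,qbcpe] add [tia,vouhw] -> 7 lines: sbb mkpuz wduv lflkd tia vouhw nxoau
Final line 5: tia

Answer: tia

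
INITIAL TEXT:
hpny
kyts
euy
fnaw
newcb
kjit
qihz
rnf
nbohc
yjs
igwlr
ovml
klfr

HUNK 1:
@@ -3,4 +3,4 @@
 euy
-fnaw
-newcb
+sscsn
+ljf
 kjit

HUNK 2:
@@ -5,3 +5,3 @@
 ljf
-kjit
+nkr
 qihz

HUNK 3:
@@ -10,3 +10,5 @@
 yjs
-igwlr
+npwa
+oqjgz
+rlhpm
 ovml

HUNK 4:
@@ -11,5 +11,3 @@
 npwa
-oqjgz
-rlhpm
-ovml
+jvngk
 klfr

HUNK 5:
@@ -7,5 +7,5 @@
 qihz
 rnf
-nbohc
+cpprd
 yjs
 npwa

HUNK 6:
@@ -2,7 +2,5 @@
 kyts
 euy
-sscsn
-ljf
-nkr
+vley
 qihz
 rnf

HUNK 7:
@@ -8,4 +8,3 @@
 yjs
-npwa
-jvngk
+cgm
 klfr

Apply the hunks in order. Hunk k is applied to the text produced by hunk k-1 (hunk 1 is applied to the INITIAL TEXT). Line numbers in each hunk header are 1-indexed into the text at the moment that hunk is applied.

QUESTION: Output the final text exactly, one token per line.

Answer: hpny
kyts
euy
vley
qihz
rnf
cpprd
yjs
cgm
klfr

Derivation:
Hunk 1: at line 3 remove [fnaw,newcb] add [sscsn,ljf] -> 13 lines: hpny kyts euy sscsn ljf kjit qihz rnf nbohc yjs igwlr ovml klfr
Hunk 2: at line 5 remove [kjit] add [nkr] -> 13 lines: hpny kyts euy sscsn ljf nkr qihz rnf nbohc yjs igwlr ovml klfr
Hunk 3: at line 10 remove [igwlr] add [npwa,oqjgz,rlhpm] -> 15 lines: hpny kyts euy sscsn ljf nkr qihz rnf nbohc yjs npwa oqjgz rlhpm ovml klfr
Hunk 4: at line 11 remove [oqjgz,rlhpm,ovml] add [jvngk] -> 13 lines: hpny kyts euy sscsn ljf nkr qihz rnf nbohc yjs npwa jvngk klfr
Hunk 5: at line 7 remove [nbohc] add [cpprd] -> 13 lines: hpny kyts euy sscsn ljf nkr qihz rnf cpprd yjs npwa jvngk klfr
Hunk 6: at line 2 remove [sscsn,ljf,nkr] add [vley] -> 11 lines: hpny kyts euy vley qihz rnf cpprd yjs npwa jvngk klfr
Hunk 7: at line 8 remove [npwa,jvngk] add [cgm] -> 10 lines: hpny kyts euy vley qihz rnf cpprd yjs cgm klfr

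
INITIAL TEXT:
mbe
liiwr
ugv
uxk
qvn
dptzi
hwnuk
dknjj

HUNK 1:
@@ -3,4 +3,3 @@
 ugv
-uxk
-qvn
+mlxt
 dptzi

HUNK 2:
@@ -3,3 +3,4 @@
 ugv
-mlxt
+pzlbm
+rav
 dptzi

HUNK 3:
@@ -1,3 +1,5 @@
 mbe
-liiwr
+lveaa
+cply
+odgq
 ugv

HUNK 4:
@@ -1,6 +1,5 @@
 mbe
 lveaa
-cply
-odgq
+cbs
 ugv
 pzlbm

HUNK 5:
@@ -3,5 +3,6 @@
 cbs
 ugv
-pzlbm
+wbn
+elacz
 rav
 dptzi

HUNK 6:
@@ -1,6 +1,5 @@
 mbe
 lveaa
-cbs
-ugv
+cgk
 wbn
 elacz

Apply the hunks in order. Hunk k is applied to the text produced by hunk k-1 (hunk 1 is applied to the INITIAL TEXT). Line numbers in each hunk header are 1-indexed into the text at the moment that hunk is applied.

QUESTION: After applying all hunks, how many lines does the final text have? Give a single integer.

Hunk 1: at line 3 remove [uxk,qvn] add [mlxt] -> 7 lines: mbe liiwr ugv mlxt dptzi hwnuk dknjj
Hunk 2: at line 3 remove [mlxt] add [pzlbm,rav] -> 8 lines: mbe liiwr ugv pzlbm rav dptzi hwnuk dknjj
Hunk 3: at line 1 remove [liiwr] add [lveaa,cply,odgq] -> 10 lines: mbe lveaa cply odgq ugv pzlbm rav dptzi hwnuk dknjj
Hunk 4: at line 1 remove [cply,odgq] add [cbs] -> 9 lines: mbe lveaa cbs ugv pzlbm rav dptzi hwnuk dknjj
Hunk 5: at line 3 remove [pzlbm] add [wbn,elacz] -> 10 lines: mbe lveaa cbs ugv wbn elacz rav dptzi hwnuk dknjj
Hunk 6: at line 1 remove [cbs,ugv] add [cgk] -> 9 lines: mbe lveaa cgk wbn elacz rav dptzi hwnuk dknjj
Final line count: 9

Answer: 9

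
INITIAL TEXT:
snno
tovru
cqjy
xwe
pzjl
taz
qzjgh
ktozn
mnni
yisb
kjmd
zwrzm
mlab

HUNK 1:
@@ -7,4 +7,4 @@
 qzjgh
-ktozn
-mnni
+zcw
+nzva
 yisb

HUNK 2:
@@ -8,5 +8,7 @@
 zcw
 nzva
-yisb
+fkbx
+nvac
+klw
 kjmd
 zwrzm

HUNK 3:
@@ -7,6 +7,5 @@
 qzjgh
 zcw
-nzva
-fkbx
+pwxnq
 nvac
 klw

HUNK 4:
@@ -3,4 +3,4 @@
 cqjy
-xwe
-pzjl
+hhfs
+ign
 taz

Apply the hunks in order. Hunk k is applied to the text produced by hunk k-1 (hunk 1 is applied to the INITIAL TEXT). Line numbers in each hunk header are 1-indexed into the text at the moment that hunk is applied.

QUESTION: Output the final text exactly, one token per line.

Hunk 1: at line 7 remove [ktozn,mnni] add [zcw,nzva] -> 13 lines: snno tovru cqjy xwe pzjl taz qzjgh zcw nzva yisb kjmd zwrzm mlab
Hunk 2: at line 8 remove [yisb] add [fkbx,nvac,klw] -> 15 lines: snno tovru cqjy xwe pzjl taz qzjgh zcw nzva fkbx nvac klw kjmd zwrzm mlab
Hunk 3: at line 7 remove [nzva,fkbx] add [pwxnq] -> 14 lines: snno tovru cqjy xwe pzjl taz qzjgh zcw pwxnq nvac klw kjmd zwrzm mlab
Hunk 4: at line 3 remove [xwe,pzjl] add [hhfs,ign] -> 14 lines: snno tovru cqjy hhfs ign taz qzjgh zcw pwxnq nvac klw kjmd zwrzm mlab

Answer: snno
tovru
cqjy
hhfs
ign
taz
qzjgh
zcw
pwxnq
nvac
klw
kjmd
zwrzm
mlab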